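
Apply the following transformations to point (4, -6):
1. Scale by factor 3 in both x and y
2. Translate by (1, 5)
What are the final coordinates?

Step 1: Scale (4, -6) by 3 → (12, -18)
Step 2: Translate by (1, 5) → (13, -13)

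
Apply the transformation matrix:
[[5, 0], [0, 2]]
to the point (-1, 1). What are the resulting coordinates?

Matrix multiplication:
[[5, 0], [0, 2]] × [-1, 1]ᵀ
= [(5)(-1) + (0)(1), (0)(-1) + (2)(1)]ᵀ
= [-5, 2]ᵀ
Result: (-5, 2)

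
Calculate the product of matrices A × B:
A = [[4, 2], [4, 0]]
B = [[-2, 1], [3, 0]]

Matrix multiplication:
C[0][0] = 4×-2 + 2×3 = -2
C[0][1] = 4×1 + 2×0 = 4
C[1][0] = 4×-2 + 0×3 = -8
C[1][1] = 4×1 + 0×0 = 4
Result: [[-2, 4], [-8, 4]]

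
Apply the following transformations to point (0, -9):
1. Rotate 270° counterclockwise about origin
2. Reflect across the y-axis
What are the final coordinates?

Step 1: Rotate 270° → (-9, 0)
Step 2: Reflect across y-axis → (9, 0)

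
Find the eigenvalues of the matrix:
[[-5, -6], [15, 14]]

Characteristic equation: det(A - λI) = 0
λ² - (trace)λ + (det) = 0
trace = -5 + 14 = 9, det = (-5)(14) - (-6)(15) = 20
λ² - (9)λ + (20) = 0
λ = (9 ± √((9)² - 4·(20))) / 2 = (9 ± √1) / 2
Solving: λ = 4, 5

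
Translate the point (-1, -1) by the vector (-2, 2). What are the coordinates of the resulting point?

Translation by (-2, 2) (homogeneous matrix [[1, 0, -2], [0, 1, 2], [0, 0, 1]]):
x' = -1 + -2 = -3
y' = -1 + 2 = 1
Result: (-3, 1)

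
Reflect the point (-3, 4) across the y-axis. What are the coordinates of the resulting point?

Reflection across y-axis: (-3, 4) → (3, 4)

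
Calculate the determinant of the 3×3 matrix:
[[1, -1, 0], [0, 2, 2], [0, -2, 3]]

Expansion along first row:
det = 1·det([[2,2],[-2,3]]) - -1·det([[0,2],[0,3]]) + 0·det([[0,2],[0,-2]])
    = 1·(2·3 - 2·-2) - -1·(0·3 - 2·0) + 0·(0·-2 - 2·0)
    = 1·10 - -1·0 + 0·0
    = 10 + 0 + 0 = 10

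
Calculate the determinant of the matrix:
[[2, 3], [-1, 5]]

For a 2×2 matrix [[a, b], [c, d]], det = ad - bc
det = (2)(5) - (3)(-1) = 10 - -3 = 13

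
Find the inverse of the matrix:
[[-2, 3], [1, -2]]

For [[a,b],[c,d]], inverse = (1/det)·[[d,-b],[-c,a]]
det = (-2)(-2) - (3)(1) = 4 - 3 = 1
Inverse = [[-2, -3], [-1, -2]]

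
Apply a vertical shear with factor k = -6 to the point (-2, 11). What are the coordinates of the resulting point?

Shear matrix for vertical shear with factor k = -6:
[[1, 0], [-6, 1]]
Result: (-2, 11) → (-2, 23)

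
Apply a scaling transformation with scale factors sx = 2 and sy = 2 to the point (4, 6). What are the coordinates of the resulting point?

Scaling matrix:
[[2, 0], [0, 2]]
Result: (4 × 2, 6 × 2) = (8, 12)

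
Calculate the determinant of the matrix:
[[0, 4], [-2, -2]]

For a 2×2 matrix [[a, b], [c, d]], det = ad - bc
det = (0)(-2) - (4)(-2) = 0 - -8 = 8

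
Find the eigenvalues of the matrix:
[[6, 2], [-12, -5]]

Characteristic equation: det(A - λI) = 0
λ² - (trace)λ + (det) = 0
trace = 6 + -5 = 1, det = (6)(-5) - (2)(-12) = -6
λ² - (1)λ + (-6) = 0
λ = (1 ± √((1)² - 4·(-6))) / 2 = (1 ± √25) / 2
Solving: λ = -2, 3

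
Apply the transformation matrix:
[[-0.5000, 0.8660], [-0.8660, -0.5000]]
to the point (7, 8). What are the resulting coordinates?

Matrix multiplication:
[[-0.5000, 0.8660], [-0.8660, -0.5000]] × [7, 8]ᵀ
= [(-0.5000)(7) + (0.8660)(8), (-0.8660)(7) + (-0.5000)(8)]ᵀ
= [3.4280, -10.0620]ᵀ
Result: (3.4280, -10.0620)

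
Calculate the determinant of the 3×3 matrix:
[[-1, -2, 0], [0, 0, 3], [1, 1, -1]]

Expansion along first row:
det = -1·det([[0,3],[1,-1]]) - -2·det([[0,3],[1,-1]]) + 0·det([[0,0],[1,1]])
    = -1·(0·-1 - 3·1) - -2·(0·-1 - 3·1) + 0·(0·1 - 0·1)
    = -1·-3 - -2·-3 + 0·0
    = 3 + -6 + 0 = -3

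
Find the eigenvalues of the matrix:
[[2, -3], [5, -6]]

Characteristic equation: det(A - λI) = 0
λ² - (trace)λ + (det) = 0
trace = 2 + -6 = -4, det = (2)(-6) - (-3)(5) = 3
λ² - (-4)λ + (3) = 0
λ = (-4 ± √((-4)² - 4·(3))) / 2 = (-4 ± √4) / 2
Solving: λ = -3, -1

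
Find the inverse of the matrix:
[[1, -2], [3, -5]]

For [[a,b],[c,d]], inverse = (1/det)·[[d,-b],[-c,a]]
det = (1)(-5) - (-2)(3) = -5 - -6 = 1
Inverse = [[-5, 2], [-3, 1]]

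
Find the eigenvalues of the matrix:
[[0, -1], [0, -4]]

Characteristic equation: det(A - λI) = 0
λ² - (trace)λ + (det) = 0
trace = 0 + -4 = -4, det = (0)(-4) - (-1)(0) = 0
λ² - (-4)λ + (0) = 0
λ = (-4 ± √((-4)² - 4·(0))) / 2 = (-4 ± √16) / 2
Solving: λ = -4, 0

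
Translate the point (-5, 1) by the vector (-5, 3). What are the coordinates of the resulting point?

Translation by (-5, 3) (homogeneous matrix [[1, 0, -5], [0, 1, 3], [0, 0, 1]]):
x' = -5 + -5 = -10
y' = 1 + 3 = 4
Result: (-10, 4)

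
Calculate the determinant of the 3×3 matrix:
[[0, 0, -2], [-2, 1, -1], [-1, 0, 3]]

Expansion along first row:
det = 0·det([[1,-1],[0,3]]) - 0·det([[-2,-1],[-1,3]]) + -2·det([[-2,1],[-1,0]])
    = 0·(1·3 - -1·0) - 0·(-2·3 - -1·-1) + -2·(-2·0 - 1·-1)
    = 0·3 - 0·-7 + -2·1
    = 0 + 0 + -2 = -2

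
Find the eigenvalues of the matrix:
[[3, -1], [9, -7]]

Characteristic equation: det(A - λI) = 0
λ² - (trace)λ + (det) = 0
trace = 3 + -7 = -4, det = (3)(-7) - (-1)(9) = -12
λ² - (-4)λ + (-12) = 0
λ = (-4 ± √((-4)² - 4·(-12))) / 2 = (-4 ± √64) / 2
Solving: λ = -6, 2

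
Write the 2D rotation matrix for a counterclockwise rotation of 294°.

Rotation matrix formula: [[cos θ, -sin θ], [sin θ, cos θ]]
For θ = 294°:
cos(294°) = 0.4067
sin(294°) = -0.9135
Result: [[0.4067, 0.9135], [-0.9135, 0.4067]]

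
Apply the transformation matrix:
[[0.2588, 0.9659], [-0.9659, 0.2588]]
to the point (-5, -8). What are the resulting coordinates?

Matrix multiplication:
[[0.2588, 0.9659], [-0.9659, 0.2588]] × [-5, -8]ᵀ
= [(0.2588)(-5) + (0.9659)(-8), (-0.9659)(-5) + (0.2588)(-8)]ᵀ
= [-9.0212, 2.7591]ᵀ
Result: (-9.0212, 2.7591)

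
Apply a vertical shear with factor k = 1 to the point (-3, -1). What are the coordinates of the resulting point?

Shear matrix for vertical shear with factor k = 1:
[[1, 0], [1, 1]]
Result: (-3, -1) → (-3, -4)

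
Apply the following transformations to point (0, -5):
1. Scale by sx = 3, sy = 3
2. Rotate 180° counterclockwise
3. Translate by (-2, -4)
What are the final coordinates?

Step 1: Scale → (0, -15)
Step 2: Rotate 180° → (0, 15)
Step 3: Translate → (-2, 11)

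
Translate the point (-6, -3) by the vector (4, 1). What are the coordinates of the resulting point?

Translation by (4, 1) (homogeneous matrix [[1, 0, 4], [0, 1, 1], [0, 0, 1]]):
x' = -6 + 4 = -2
y' = -3 + 1 = -2
Result: (-2, -2)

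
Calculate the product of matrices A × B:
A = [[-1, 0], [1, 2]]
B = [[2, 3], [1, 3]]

Matrix multiplication:
C[0][0] = -1×2 + 0×1 = -2
C[0][1] = -1×3 + 0×3 = -3
C[1][0] = 1×2 + 2×1 = 4
C[1][1] = 1×3 + 2×3 = 9
Result: [[-2, -3], [4, 9]]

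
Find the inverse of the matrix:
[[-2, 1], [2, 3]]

For [[a,b],[c,d]], inverse = (1/det)·[[d,-b],[-c,a]]
det = (-2)(3) - (1)(2) = -6 - 2 = -8
Inverse = (1/-8)·[[3, -1], [-2, -2]]
= [[-3/8, 1/8], [1/4, 1/4]]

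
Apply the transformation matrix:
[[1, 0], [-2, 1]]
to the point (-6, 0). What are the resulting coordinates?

Matrix multiplication:
[[1, 0], [-2, 1]] × [-6, 0]ᵀ
= [(1)(-6) + (0)(0), (-2)(-6) + (1)(0)]ᵀ
= [-6, 12]ᵀ
Result: (-6, 12)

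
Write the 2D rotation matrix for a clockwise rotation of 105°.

Rotation matrix formula: [[cos θ, -sin θ], [sin θ, cos θ]]
A clockwise rotation by 105° is equivalent to a counterclockwise rotation by -105°.
For θ = -105°:
cos(-105°) = -0.2588
sin(-105°) = -0.9659
Result: [[-0.2588, 0.9659], [-0.9659, -0.2588]]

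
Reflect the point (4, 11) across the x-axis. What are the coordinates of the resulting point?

Reflection across x-axis: (4, 11) → (4, -11)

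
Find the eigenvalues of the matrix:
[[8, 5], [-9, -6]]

Characteristic equation: det(A - λI) = 0
λ² - (trace)λ + (det) = 0
trace = 8 + -6 = 2, det = (8)(-6) - (5)(-9) = -3
λ² - (2)λ + (-3) = 0
λ = (2 ± √((2)² - 4·(-3))) / 2 = (2 ± √16) / 2
Solving: λ = -1, 3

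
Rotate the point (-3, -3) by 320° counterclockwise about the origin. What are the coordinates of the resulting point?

Rotation matrix for 320°: [[cos 320°, -sin 320°], [sin 320°, cos 320°]] ≈ [[0.766044, 0.642788], [-0.642788, 0.766044]]
[[0.766044, 0.642788], [-0.642788, 0.766044]] × [-3, -3]ᵀ ≈ [-4.2265, -0.3698]ᵀ
Result: (-4.2265, -0.3698)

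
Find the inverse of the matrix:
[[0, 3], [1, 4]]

For [[a,b],[c,d]], inverse = (1/det)·[[d,-b],[-c,a]]
det = (0)(4) - (3)(1) = 0 - 3 = -3
Inverse = (1/-3)·[[4, -3], [-1, 0]]
= [[-4/3, 1], [1/3, 0]]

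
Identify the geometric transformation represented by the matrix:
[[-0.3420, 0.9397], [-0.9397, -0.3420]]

This matrix represents: rotation by 250° counterclockwise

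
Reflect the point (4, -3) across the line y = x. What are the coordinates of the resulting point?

Reflection across line y = x: (4, -3) → (-3, 4)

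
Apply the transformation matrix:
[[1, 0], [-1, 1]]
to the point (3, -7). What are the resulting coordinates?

Matrix multiplication:
[[1, 0], [-1, 1]] × [3, -7]ᵀ
= [(1)(3) + (0)(-7), (-1)(3) + (1)(-7)]ᵀ
= [3, -10]ᵀ
Result: (3, -10)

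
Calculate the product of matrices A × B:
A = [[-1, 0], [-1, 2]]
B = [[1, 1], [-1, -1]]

Matrix multiplication:
C[0][0] = -1×1 + 0×-1 = -1
C[0][1] = -1×1 + 0×-1 = -1
C[1][0] = -1×1 + 2×-1 = -3
C[1][1] = -1×1 + 2×-1 = -3
Result: [[-1, -1], [-3, -3]]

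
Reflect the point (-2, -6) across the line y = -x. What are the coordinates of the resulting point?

Reflection across line y = -x: (-2, -6) → (6, 2)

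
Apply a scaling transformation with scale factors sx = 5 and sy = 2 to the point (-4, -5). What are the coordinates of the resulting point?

Scaling matrix:
[[5, 0], [0, 2]]
Result: (-4 × 5, -5 × 2) = (-20, -10)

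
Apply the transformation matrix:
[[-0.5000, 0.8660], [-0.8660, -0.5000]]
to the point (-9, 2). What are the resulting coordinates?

Matrix multiplication:
[[-0.5000, 0.8660], [-0.8660, -0.5000]] × [-9, 2]ᵀ
= [(-0.5000)(-9) + (0.8660)(2), (-0.8660)(-9) + (-0.5000)(2)]ᵀ
= [6.2320, 6.7940]ᵀ
Result: (6.2320, 6.7940)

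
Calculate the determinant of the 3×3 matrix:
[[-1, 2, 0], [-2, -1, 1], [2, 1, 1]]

Expansion along first row:
det = -1·det([[-1,1],[1,1]]) - 2·det([[-2,1],[2,1]]) + 0·det([[-2,-1],[2,1]])
    = -1·(-1·1 - 1·1) - 2·(-2·1 - 1·2) + 0·(-2·1 - -1·2)
    = -1·-2 - 2·-4 + 0·0
    = 2 + 8 + 0 = 10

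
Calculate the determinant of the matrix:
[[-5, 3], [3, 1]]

For a 2×2 matrix [[a, b], [c, d]], det = ad - bc
det = (-5)(1) - (3)(3) = -5 - 9 = -14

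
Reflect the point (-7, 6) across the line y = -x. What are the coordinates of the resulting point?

Reflection across line y = -x: (-7, 6) → (-6, 7)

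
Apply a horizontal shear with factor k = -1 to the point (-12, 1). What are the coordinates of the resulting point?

Shear matrix for horizontal shear with factor k = -1:
[[1, -1], [0, 1]]
Result: (-12, 1) → (-13, 1)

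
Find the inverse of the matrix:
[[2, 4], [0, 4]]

For [[a,b],[c,d]], inverse = (1/det)·[[d,-b],[-c,a]]
det = (2)(4) - (4)(0) = 8 - 0 = 8
Inverse = (1/8)·[[4, -4], [0, 2]]
= [[1/2, -1/2], [0, 1/4]]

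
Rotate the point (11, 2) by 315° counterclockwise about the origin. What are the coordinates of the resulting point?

Rotation matrix for 315°: [[cos 315°, -sin 315°], [sin 315°, cos 315°]] ≈ [[0.707107, 0.707107], [-0.707107, 0.707107]]
[[0.707107, 0.707107], [-0.707107, 0.707107]] × [11, 2]ᵀ ≈ [9.1924, -6.3640]ᵀ
Result: (9.1924, -6.3640)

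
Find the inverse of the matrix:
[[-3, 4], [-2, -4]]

For [[a,b],[c,d]], inverse = (1/det)·[[d,-b],[-c,a]]
det = (-3)(-4) - (4)(-2) = 12 - -8 = 20
Inverse = (1/20)·[[-4, -4], [2, -3]]
= [[-1/5, -1/5], [1/10, -3/20]]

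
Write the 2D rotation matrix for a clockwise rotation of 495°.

Rotation matrix formula: [[cos θ, -sin θ], [sin θ, cos θ]]
A clockwise rotation by 495° is equivalent to a counterclockwise rotation by -495°.
For θ = -495°:
cos(-495°) = -√2/2
sin(-495°) = -√2/2
Result: [[-√2/2, √2/2], [-√2/2, -√2/2]]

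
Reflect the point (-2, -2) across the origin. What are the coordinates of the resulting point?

Reflection across origin: (-2, -2) → (2, 2)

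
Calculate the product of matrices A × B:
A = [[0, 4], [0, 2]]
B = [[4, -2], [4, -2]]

Matrix multiplication:
C[0][0] = 0×4 + 4×4 = 16
C[0][1] = 0×-2 + 4×-2 = -8
C[1][0] = 0×4 + 2×4 = 8
C[1][1] = 0×-2 + 2×-2 = -4
Result: [[16, -8], [8, -4]]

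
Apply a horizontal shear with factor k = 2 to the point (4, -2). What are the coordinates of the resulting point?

Shear matrix for horizontal shear with factor k = 2:
[[1, 2], [0, 1]]
Result: (4, -2) → (0, -2)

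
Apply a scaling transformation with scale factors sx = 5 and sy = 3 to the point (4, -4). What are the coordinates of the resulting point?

Scaling matrix:
[[5, 0], [0, 3]]
Result: (4 × 5, -4 × 3) = (20, -12)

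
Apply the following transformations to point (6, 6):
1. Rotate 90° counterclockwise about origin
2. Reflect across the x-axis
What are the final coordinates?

Step 1: Rotate 90° → (-6, 6)
Step 2: Reflect across x-axis → (-6, -6)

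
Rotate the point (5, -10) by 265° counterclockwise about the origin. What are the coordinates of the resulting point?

Rotation matrix for 265°: [[cos 265°, -sin 265°], [sin 265°, cos 265°]] ≈ [[-0.087156, 0.996195], [-0.996195, -0.087156]]
[[-0.087156, 0.996195], [-0.996195, -0.087156]] × [5, -10]ᵀ ≈ [-10.3977, -4.1094]ᵀ
Result: (-10.3977, -4.1094)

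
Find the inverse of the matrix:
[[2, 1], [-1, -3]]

For [[a,b],[c,d]], inverse = (1/det)·[[d,-b],[-c,a]]
det = (2)(-3) - (1)(-1) = -6 - -1 = -5
Inverse = (1/-5)·[[-3, -1], [1, 2]]
= [[3/5, 1/5], [-1/5, -2/5]]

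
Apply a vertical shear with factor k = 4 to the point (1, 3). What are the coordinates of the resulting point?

Shear matrix for vertical shear with factor k = 4:
[[1, 0], [4, 1]]
Result: (1, 3) → (1, 7)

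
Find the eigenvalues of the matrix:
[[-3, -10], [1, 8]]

Characteristic equation: det(A - λI) = 0
λ² - (trace)λ + (det) = 0
trace = -3 + 8 = 5, det = (-3)(8) - (-10)(1) = -14
λ² - (5)λ + (-14) = 0
λ = (5 ± √((5)² - 4·(-14))) / 2 = (5 ± √81) / 2
Solving: λ = -2, 7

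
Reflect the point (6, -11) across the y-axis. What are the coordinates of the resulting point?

Reflection across y-axis: (6, -11) → (-6, -11)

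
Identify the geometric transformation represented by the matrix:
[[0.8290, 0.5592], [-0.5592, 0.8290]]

This matrix represents: rotation by 326° counterclockwise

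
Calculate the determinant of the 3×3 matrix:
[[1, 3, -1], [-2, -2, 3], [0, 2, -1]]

Expansion along first row:
det = 1·det([[-2,3],[2,-1]]) - 3·det([[-2,3],[0,-1]]) + -1·det([[-2,-2],[0,2]])
    = 1·(-2·-1 - 3·2) - 3·(-2·-1 - 3·0) + -1·(-2·2 - -2·0)
    = 1·-4 - 3·2 + -1·-4
    = -4 + -6 + 4 = -6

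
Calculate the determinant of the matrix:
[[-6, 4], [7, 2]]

For a 2×2 matrix [[a, b], [c, d]], det = ad - bc
det = (-6)(2) - (4)(7) = -12 - 28 = -40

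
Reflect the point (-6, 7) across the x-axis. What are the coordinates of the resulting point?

Reflection across x-axis: (-6, 7) → (-6, -7)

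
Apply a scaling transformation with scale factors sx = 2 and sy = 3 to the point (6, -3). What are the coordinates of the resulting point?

Scaling matrix:
[[2, 0], [0, 3]]
Result: (6 × 2, -3 × 3) = (12, -9)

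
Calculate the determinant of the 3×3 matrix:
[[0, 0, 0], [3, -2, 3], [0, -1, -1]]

Expansion along first row:
det = 0·det([[-2,3],[-1,-1]]) - 0·det([[3,3],[0,-1]]) + 0·det([[3,-2],[0,-1]])
    = 0·(-2·-1 - 3·-1) - 0·(3·-1 - 3·0) + 0·(3·-1 - -2·0)
    = 0·5 - 0·-3 + 0·-3
    = 0 + 0 + 0 = 0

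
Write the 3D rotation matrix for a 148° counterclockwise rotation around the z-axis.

Rotation matrix for counterclockwise 148° around z-axis:
cos(148°) = -0.8480, sin(148°) = 0.5299
Result: [[-0.8480, -0.5299, 0], [0.5299, -0.8480, 0], [0, 0, 1]]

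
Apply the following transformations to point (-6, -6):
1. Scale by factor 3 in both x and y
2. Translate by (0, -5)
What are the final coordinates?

Step 1: Scale (-6, -6) by 3 → (-18, -18)
Step 2: Translate by (0, -5) → (-18, -23)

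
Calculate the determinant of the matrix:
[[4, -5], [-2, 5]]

For a 2×2 matrix [[a, b], [c, d]], det = ad - bc
det = (4)(5) - (-5)(-2) = 20 - 10 = 10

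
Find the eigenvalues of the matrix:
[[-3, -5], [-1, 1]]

Characteristic equation: det(A - λI) = 0
λ² - (trace)λ + (det) = 0
trace = -3 + 1 = -2, det = (-3)(1) - (-5)(-1) = -8
λ² - (-2)λ + (-8) = 0
λ = (-2 ± √((-2)² - 4·(-8))) / 2 = (-2 ± √36) / 2
Solving: λ = -4, 2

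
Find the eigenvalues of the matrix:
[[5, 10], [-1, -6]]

Characteristic equation: det(A - λI) = 0
λ² - (trace)λ + (det) = 0
trace = 5 + -6 = -1, det = (5)(-6) - (10)(-1) = -20
λ² - (-1)λ + (-20) = 0
λ = (-1 ± √((-1)² - 4·(-20))) / 2 = (-1 ± √81) / 2
Solving: λ = -5, 4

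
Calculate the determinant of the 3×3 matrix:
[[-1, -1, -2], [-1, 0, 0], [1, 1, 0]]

Expansion along first row:
det = -1·det([[0,0],[1,0]]) - -1·det([[-1,0],[1,0]]) + -2·det([[-1,0],[1,1]])
    = -1·(0·0 - 0·1) - -1·(-1·0 - 0·1) + -2·(-1·1 - 0·1)
    = -1·0 - -1·0 + -2·-1
    = 0 + 0 + 2 = 2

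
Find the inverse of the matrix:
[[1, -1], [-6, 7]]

For [[a,b],[c,d]], inverse = (1/det)·[[d,-b],[-c,a]]
det = (1)(7) - (-1)(-6) = 7 - 6 = 1
Inverse = [[7, 1], [6, 1]]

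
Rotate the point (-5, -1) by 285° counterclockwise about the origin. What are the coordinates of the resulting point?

Rotation matrix for 285°: [[cos 285°, -sin 285°], [sin 285°, cos 285°]] ≈ [[0.258819, 0.965926], [-0.965926, 0.258819]]
[[0.258819, 0.965926], [-0.965926, 0.258819]] × [-5, -1]ᵀ ≈ [-2.2600, 4.5708]ᵀ
Result: (-2.2600, 4.5708)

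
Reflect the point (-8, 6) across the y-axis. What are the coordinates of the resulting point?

Reflection across y-axis: (-8, 6) → (8, 6)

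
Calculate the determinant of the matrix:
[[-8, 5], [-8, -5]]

For a 2×2 matrix [[a, b], [c, d]], det = ad - bc
det = (-8)(-5) - (5)(-8) = 40 - -40 = 80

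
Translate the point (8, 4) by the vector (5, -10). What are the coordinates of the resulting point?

Translation by (5, -10) (homogeneous matrix [[1, 0, 5], [0, 1, -10], [0, 0, 1]]):
x' = 8 + 5 = 13
y' = 4 + -10 = -6
Result: (13, -6)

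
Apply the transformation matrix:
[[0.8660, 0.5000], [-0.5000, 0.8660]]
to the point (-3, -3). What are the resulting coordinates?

Matrix multiplication:
[[0.8660, 0.5000], [-0.5000, 0.8660]] × [-3, -3]ᵀ
= [(0.8660)(-3) + (0.5000)(-3), (-0.5000)(-3) + (0.8660)(-3)]ᵀ
= [-4.0980, -1.0980]ᵀ
Result: (-4.0980, -1.0980)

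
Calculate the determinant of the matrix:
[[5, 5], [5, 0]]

For a 2×2 matrix [[a, b], [c, d]], det = ad - bc
det = (5)(0) - (5)(5) = 0 - 25 = -25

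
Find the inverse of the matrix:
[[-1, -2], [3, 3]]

For [[a,b],[c,d]], inverse = (1/det)·[[d,-b],[-c,a]]
det = (-1)(3) - (-2)(3) = -3 - -6 = 3
Inverse = (1/3)·[[3, 2], [-3, -1]]
= [[1, 2/3], [-1, -1/3]]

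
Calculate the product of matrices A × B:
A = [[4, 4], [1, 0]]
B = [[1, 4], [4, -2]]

Matrix multiplication:
C[0][0] = 4×1 + 4×4 = 20
C[0][1] = 4×4 + 4×-2 = 8
C[1][0] = 1×1 + 0×4 = 1
C[1][1] = 1×4 + 0×-2 = 4
Result: [[20, 8], [1, 4]]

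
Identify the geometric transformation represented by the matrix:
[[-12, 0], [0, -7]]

This matrix represents: non-uniform scaling by sx = -12, sy = -7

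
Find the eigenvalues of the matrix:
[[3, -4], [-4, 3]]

Characteristic equation: det(A - λI) = 0
λ² - (trace)λ + (det) = 0
trace = 3 + 3 = 6, det = (3)(3) - (-4)(-4) = -7
λ² - (6)λ + (-7) = 0
λ = (6 ± √((6)² - 4·(-7))) / 2 = (6 ± √64) / 2
Solving: λ = -1, 7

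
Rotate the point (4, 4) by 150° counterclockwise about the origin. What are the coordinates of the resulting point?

Rotation matrix for 150°: [[cos 150°, -sin 150°], [sin 150°, cos 150°]] ≈ [[-0.866025, -0.500000], [0.500000, -0.866025]]
[[-0.866025, -0.500000], [0.500000, -0.866025]] × [4, 4]ᵀ ≈ [-5.4641, -1.4641]ᵀ
Result: (-5.4641, -1.4641)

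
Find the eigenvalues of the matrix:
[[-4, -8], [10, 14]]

Characteristic equation: det(A - λI) = 0
λ² - (trace)λ + (det) = 0
trace = -4 + 14 = 10, det = (-4)(14) - (-8)(10) = 24
λ² - (10)λ + (24) = 0
λ = (10 ± √((10)² - 4·(24))) / 2 = (10 ± √4) / 2
Solving: λ = 4, 6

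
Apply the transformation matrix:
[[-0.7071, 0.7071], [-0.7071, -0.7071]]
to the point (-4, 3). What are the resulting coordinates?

Matrix multiplication:
[[-0.7071, 0.7071], [-0.7071, -0.7071]] × [-4, 3]ᵀ
= [(-0.7071)(-4) + (0.7071)(3), (-0.7071)(-4) + (-0.7071)(3)]ᵀ
= [4.9497, 0.7071]ᵀ
Result: (4.9497, 0.7071)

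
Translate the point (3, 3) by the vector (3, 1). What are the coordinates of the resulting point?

Translation by (3, 1) (homogeneous matrix [[1, 0, 3], [0, 1, 1], [0, 0, 1]]):
x' = 3 + 3 = 6
y' = 3 + 1 = 4
Result: (6, 4)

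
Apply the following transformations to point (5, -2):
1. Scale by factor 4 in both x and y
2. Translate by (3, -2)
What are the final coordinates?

Step 1: Scale (5, -2) by 4 → (20, -8)
Step 2: Translate by (3, -2) → (23, -10)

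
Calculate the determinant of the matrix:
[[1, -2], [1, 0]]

For a 2×2 matrix [[a, b], [c, d]], det = ad - bc
det = (1)(0) - (-2)(1) = 0 - -2 = 2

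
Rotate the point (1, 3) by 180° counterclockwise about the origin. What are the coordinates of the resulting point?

Rotation matrix for 180°: [[cos 180°, -sin 180°], [sin 180°, cos 180°]] = [[-1, 0], [0, -1]]
[[-1, 0], [0, -1]] × [1, 3]ᵀ = [-1, -3]ᵀ
Result: (-1, -3)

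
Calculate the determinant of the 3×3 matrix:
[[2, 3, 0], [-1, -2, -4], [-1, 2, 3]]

Expansion along first row:
det = 2·det([[-2,-4],[2,3]]) - 3·det([[-1,-4],[-1,3]]) + 0·det([[-1,-2],[-1,2]])
    = 2·(-2·3 - -4·2) - 3·(-1·3 - -4·-1) + 0·(-1·2 - -2·-1)
    = 2·2 - 3·-7 + 0·-4
    = 4 + 21 + 0 = 25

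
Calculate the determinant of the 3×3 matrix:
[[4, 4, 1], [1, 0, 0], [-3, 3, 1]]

Expansion along first row:
det = 4·det([[0,0],[3,1]]) - 4·det([[1,0],[-3,1]]) + 1·det([[1,0],[-3,3]])
    = 4·(0·1 - 0·3) - 4·(1·1 - 0·-3) + 1·(1·3 - 0·-3)
    = 4·0 - 4·1 + 1·3
    = 0 + -4 + 3 = -1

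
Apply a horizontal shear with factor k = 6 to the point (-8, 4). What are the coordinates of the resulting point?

Shear matrix for horizontal shear with factor k = 6:
[[1, 6], [0, 1]]
Result: (-8, 4) → (16, 4)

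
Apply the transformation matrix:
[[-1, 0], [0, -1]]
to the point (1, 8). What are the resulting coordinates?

Matrix multiplication:
[[-1, 0], [0, -1]] × [1, 8]ᵀ
= [(-1)(1) + (0)(8), (0)(1) + (-1)(8)]ᵀ
= [-1, -8]ᵀ
Result: (-1, -8)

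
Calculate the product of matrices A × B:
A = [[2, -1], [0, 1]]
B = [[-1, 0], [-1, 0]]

Matrix multiplication:
C[0][0] = 2×-1 + -1×-1 = -1
C[0][1] = 2×0 + -1×0 = 0
C[1][0] = 0×-1 + 1×-1 = -1
C[1][1] = 0×0 + 1×0 = 0
Result: [[-1, 0], [-1, 0]]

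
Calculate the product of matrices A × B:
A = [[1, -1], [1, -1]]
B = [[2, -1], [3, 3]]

Matrix multiplication:
C[0][0] = 1×2 + -1×3 = -1
C[0][1] = 1×-1 + -1×3 = -4
C[1][0] = 1×2 + -1×3 = -1
C[1][1] = 1×-1 + -1×3 = -4
Result: [[-1, -4], [-1, -4]]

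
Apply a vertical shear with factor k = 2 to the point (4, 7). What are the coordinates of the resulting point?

Shear matrix for vertical shear with factor k = 2:
[[1, 0], [2, 1]]
Result: (4, 7) → (4, 15)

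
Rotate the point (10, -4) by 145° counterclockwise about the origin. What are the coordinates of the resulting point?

Rotation matrix for 145°: [[cos 145°, -sin 145°], [sin 145°, cos 145°]] ≈ [[-0.819152, -0.573576], [0.573576, -0.819152]]
[[-0.819152, -0.573576], [0.573576, -0.819152]] × [10, -4]ᵀ ≈ [-5.8972, 9.0124]ᵀ
Result: (-5.8972, 9.0124)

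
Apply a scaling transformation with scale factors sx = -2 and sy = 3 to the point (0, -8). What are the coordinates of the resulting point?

Scaling matrix:
[[-2, 0], [0, 3]]
Result: (0 × -2, -8 × 3) = (0, -24)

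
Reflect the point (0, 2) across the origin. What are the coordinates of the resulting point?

Reflection across origin: (0, 2) → (0, -2)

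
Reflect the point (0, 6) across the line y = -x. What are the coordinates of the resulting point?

Reflection across line y = -x: (0, 6) → (-6, 0)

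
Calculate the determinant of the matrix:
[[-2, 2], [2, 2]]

For a 2×2 matrix [[a, b], [c, d]], det = ad - bc
det = (-2)(2) - (2)(2) = -4 - 4 = -8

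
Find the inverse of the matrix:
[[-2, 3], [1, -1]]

For [[a,b],[c,d]], inverse = (1/det)·[[d,-b],[-c,a]]
det = (-2)(-1) - (3)(1) = 2 - 3 = -1
Inverse = (1/-1)·[[-1, -3], [-1, -2]]
= [[1, 3], [1, 2]]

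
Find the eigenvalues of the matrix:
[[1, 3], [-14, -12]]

Characteristic equation: det(A - λI) = 0
λ² - (trace)λ + (det) = 0
trace = 1 + -12 = -11, det = (1)(-12) - (3)(-14) = 30
λ² - (-11)λ + (30) = 0
λ = (-11 ± √((-11)² - 4·(30))) / 2 = (-11 ± √1) / 2
Solving: λ = -6, -5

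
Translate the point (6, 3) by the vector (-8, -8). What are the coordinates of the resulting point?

Translation by (-8, -8) (homogeneous matrix [[1, 0, -8], [0, 1, -8], [0, 0, 1]]):
x' = 6 + -8 = -2
y' = 3 + -8 = -5
Result: (-2, -5)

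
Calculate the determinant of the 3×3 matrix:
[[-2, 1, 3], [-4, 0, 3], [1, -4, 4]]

Expansion along first row:
det = -2·det([[0,3],[-4,4]]) - 1·det([[-4,3],[1,4]]) + 3·det([[-4,0],[1,-4]])
    = -2·(0·4 - 3·-4) - 1·(-4·4 - 3·1) + 3·(-4·-4 - 0·1)
    = -2·12 - 1·-19 + 3·16
    = -24 + 19 + 48 = 43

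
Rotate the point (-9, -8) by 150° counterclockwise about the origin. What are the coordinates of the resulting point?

Rotation matrix for 150°: [[cos 150°, -sin 150°], [sin 150°, cos 150°]] ≈ [[-0.866025, -0.500000], [0.500000, -0.866025]]
[[-0.866025, -0.500000], [0.500000, -0.866025]] × [-9, -8]ᵀ ≈ [11.7942, 2.4282]ᵀ
Result: (11.7942, 2.4282)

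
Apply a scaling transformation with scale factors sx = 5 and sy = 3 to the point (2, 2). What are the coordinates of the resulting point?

Scaling matrix:
[[5, 0], [0, 3]]
Result: (2 × 5, 2 × 3) = (10, 6)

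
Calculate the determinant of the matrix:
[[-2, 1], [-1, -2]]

For a 2×2 matrix [[a, b], [c, d]], det = ad - bc
det = (-2)(-2) - (1)(-1) = 4 - -1 = 5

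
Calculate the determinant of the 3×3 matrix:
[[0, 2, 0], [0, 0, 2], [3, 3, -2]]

Expansion along first row:
det = 0·det([[0,2],[3,-2]]) - 2·det([[0,2],[3,-2]]) + 0·det([[0,0],[3,3]])
    = 0·(0·-2 - 2·3) - 2·(0·-2 - 2·3) + 0·(0·3 - 0·3)
    = 0·-6 - 2·-6 + 0·0
    = 0 + 12 + 0 = 12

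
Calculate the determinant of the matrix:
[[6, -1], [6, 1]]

For a 2×2 matrix [[a, b], [c, d]], det = ad - bc
det = (6)(1) - (-1)(6) = 6 - -6 = 12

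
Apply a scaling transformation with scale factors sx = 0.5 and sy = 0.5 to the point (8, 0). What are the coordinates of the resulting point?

Scaling matrix:
[[0.50, 0], [0, 0.50]]
Result: (8 × 0.5, 0 × 0.5) = (4, 0)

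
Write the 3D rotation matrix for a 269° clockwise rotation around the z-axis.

Rotation matrix for clockwise 269° around z-axis:
A clockwise rotation by 269° is a counterclockwise rotation by -269°.
cos(-269°) = -0.0175, sin(-269°) = 0.9998
Result: [[-0.0175, -0.9998, 0], [0.9998, -0.0175, 0], [0, 0, 1]]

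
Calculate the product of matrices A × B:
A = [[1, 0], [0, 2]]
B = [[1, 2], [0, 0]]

Matrix multiplication:
C[0][0] = 1×1 + 0×0 = 1
C[0][1] = 1×2 + 0×0 = 2
C[1][0] = 0×1 + 2×0 = 0
C[1][1] = 0×2 + 2×0 = 0
Result: [[1, 2], [0, 0]]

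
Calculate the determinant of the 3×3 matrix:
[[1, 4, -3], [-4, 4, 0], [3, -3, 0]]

Expansion along first row:
det = 1·det([[4,0],[-3,0]]) - 4·det([[-4,0],[3,0]]) + -3·det([[-4,4],[3,-3]])
    = 1·(4·0 - 0·-3) - 4·(-4·0 - 0·3) + -3·(-4·-3 - 4·3)
    = 1·0 - 4·0 + -3·0
    = 0 + 0 + 0 = 0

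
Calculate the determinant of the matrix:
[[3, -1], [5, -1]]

For a 2×2 matrix [[a, b], [c, d]], det = ad - bc
det = (3)(-1) - (-1)(5) = -3 - -5 = 2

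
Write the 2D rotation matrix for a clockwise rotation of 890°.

Rotation matrix formula: [[cos θ, -sin θ], [sin θ, cos θ]]
A clockwise rotation by 890° is equivalent to a counterclockwise rotation by -890°.
For θ = -890°:
cos(-890°) = -0.9848
sin(-890°) = -0.1736
Result: [[-0.9848, 0.1736], [-0.1736, -0.9848]]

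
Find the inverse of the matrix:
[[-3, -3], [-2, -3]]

For [[a,b],[c,d]], inverse = (1/det)·[[d,-b],[-c,a]]
det = (-3)(-3) - (-3)(-2) = 9 - 6 = 3
Inverse = (1/3)·[[-3, 3], [2, -3]]
= [[-1, 1], [2/3, -1]]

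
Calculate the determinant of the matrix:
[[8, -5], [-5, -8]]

For a 2×2 matrix [[a, b], [c, d]], det = ad - bc
det = (8)(-8) - (-5)(-5) = -64 - 25 = -89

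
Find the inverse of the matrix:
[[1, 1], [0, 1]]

For [[a,b],[c,d]], inverse = (1/det)·[[d,-b],[-c,a]]
det = (1)(1) - (1)(0) = 1 - 0 = 1
Inverse = [[1, -1], [0, 1]]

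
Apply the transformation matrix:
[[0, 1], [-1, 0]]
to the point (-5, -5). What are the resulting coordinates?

Matrix multiplication:
[[0, 1], [-1, 0]] × [-5, -5]ᵀ
= [(0)(-5) + (1)(-5), (-1)(-5) + (0)(-5)]ᵀ
= [-5, 5]ᵀ
Result: (-5, 5)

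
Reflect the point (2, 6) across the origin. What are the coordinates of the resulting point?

Reflection across origin: (2, 6) → (-2, -6)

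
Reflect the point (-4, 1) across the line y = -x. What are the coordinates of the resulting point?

Reflection across line y = -x: (-4, 1) → (-1, 4)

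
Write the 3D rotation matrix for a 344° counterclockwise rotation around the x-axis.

Rotation matrix for counterclockwise 344° around x-axis:
cos(344°) = 0.9613, sin(344°) = -0.2756
Result: [[1, 0, 0], [0, 0.9613, 0.2756], [0, -0.2756, 0.9613]]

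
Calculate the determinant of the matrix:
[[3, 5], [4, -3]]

For a 2×2 matrix [[a, b], [c, d]], det = ad - bc
det = (3)(-3) - (5)(4) = -9 - 20 = -29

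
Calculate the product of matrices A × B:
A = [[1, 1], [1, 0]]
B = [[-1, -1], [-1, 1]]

Matrix multiplication:
C[0][0] = 1×-1 + 1×-1 = -2
C[0][1] = 1×-1 + 1×1 = 0
C[1][0] = 1×-1 + 0×-1 = -1
C[1][1] = 1×-1 + 0×1 = -1
Result: [[-2, 0], [-1, -1]]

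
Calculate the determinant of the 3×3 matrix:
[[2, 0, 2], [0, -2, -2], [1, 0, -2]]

Expansion along first row:
det = 2·det([[-2,-2],[0,-2]]) - 0·det([[0,-2],[1,-2]]) + 2·det([[0,-2],[1,0]])
    = 2·(-2·-2 - -2·0) - 0·(0·-2 - -2·1) + 2·(0·0 - -2·1)
    = 2·4 - 0·2 + 2·2
    = 8 + 0 + 4 = 12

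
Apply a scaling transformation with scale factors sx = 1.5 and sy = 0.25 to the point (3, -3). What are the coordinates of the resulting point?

Scaling matrix:
[[1.50, 0], [0, 0.25]]
Result: (3 × 1.5, -3 × 0.25) = (4.5, -0.75)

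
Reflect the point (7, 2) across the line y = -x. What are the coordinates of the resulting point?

Reflection across line y = -x: (7, 2) → (-2, -7)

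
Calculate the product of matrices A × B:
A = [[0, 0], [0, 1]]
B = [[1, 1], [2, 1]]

Matrix multiplication:
C[0][0] = 0×1 + 0×2 = 0
C[0][1] = 0×1 + 0×1 = 0
C[1][0] = 0×1 + 1×2 = 2
C[1][1] = 0×1 + 1×1 = 1
Result: [[0, 0], [2, 1]]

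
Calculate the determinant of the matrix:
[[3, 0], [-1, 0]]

For a 2×2 matrix [[a, b], [c, d]], det = ad - bc
det = (3)(0) - (0)(-1) = 0 - 0 = 0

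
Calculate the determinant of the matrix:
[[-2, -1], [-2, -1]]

For a 2×2 matrix [[a, b], [c, d]], det = ad - bc
det = (-2)(-1) - (-1)(-2) = 2 - 2 = 0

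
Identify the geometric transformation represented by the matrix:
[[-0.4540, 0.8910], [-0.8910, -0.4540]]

This matrix represents: rotation by 243° counterclockwise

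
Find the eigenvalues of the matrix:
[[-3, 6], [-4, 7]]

Characteristic equation: det(A - λI) = 0
λ² - (trace)λ + (det) = 0
trace = -3 + 7 = 4, det = (-3)(7) - (6)(-4) = 3
λ² - (4)λ + (3) = 0
λ = (4 ± √((4)² - 4·(3))) / 2 = (4 ± √4) / 2
Solving: λ = 1, 3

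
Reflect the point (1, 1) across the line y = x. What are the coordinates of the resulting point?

Reflection across line y = x: (1, 1) → (1, 1)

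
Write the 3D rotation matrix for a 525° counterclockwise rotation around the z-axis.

Rotation matrix for counterclockwise 525° around z-axis:
cos(525°) = -0.9659, sin(525°) = 0.2588
Result: [[-0.9659, -0.2588, 0], [0.2588, -0.9659, 0], [0, 0, 1]]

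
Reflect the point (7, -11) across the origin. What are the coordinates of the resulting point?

Reflection across origin: (7, -11) → (-7, 11)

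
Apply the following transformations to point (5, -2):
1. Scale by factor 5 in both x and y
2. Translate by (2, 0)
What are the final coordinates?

Step 1: Scale (5, -2) by 5 → (25, -10)
Step 2: Translate by (2, 0) → (27, -10)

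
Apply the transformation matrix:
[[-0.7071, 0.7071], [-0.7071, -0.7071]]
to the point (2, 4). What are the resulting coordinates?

Matrix multiplication:
[[-0.7071, 0.7071], [-0.7071, -0.7071]] × [2, 4]ᵀ
= [(-0.7071)(2) + (0.7071)(4), (-0.7071)(2) + (-0.7071)(4)]ᵀ
= [1.4142, -4.2426]ᵀ
Result: (1.4142, -4.2426)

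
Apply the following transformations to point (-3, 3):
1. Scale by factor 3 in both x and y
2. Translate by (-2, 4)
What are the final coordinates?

Step 1: Scale (-3, 3) by 3 → (-9, 9)
Step 2: Translate by (-2, 4) → (-11, 13)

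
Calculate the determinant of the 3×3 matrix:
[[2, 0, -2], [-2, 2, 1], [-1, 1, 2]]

Expansion along first row:
det = 2·det([[2,1],[1,2]]) - 0·det([[-2,1],[-1,2]]) + -2·det([[-2,2],[-1,1]])
    = 2·(2·2 - 1·1) - 0·(-2·2 - 1·-1) + -2·(-2·1 - 2·-1)
    = 2·3 - 0·-3 + -2·0
    = 6 + 0 + 0 = 6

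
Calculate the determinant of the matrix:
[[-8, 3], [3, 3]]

For a 2×2 matrix [[a, b], [c, d]], det = ad - bc
det = (-8)(3) - (3)(3) = -24 - 9 = -33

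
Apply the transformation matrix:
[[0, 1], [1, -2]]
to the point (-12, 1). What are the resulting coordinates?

Matrix multiplication:
[[0, 1], [1, -2]] × [-12, 1]ᵀ
= [(0)(-12) + (1)(1), (1)(-12) + (-2)(1)]ᵀ
= [1, -14]ᵀ
Result: (1, -14)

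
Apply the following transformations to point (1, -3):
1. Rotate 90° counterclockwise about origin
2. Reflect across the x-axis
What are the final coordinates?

Step 1: Rotate 90° → (3, 1)
Step 2: Reflect across x-axis → (3, -1)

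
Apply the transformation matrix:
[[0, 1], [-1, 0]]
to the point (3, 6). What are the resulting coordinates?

Matrix multiplication:
[[0, 1], [-1, 0]] × [3, 6]ᵀ
= [(0)(3) + (1)(6), (-1)(3) + (0)(6)]ᵀ
= [6, -3]ᵀ
Result: (6, -3)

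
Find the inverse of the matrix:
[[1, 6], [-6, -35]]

For [[a,b],[c,d]], inverse = (1/det)·[[d,-b],[-c,a]]
det = (1)(-35) - (6)(-6) = -35 - -36 = 1
Inverse = [[-35, -6], [6, 1]]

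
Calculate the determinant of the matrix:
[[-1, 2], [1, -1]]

For a 2×2 matrix [[a, b], [c, d]], det = ad - bc
det = (-1)(-1) - (2)(1) = 1 - 2 = -1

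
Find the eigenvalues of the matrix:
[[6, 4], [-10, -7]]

Characteristic equation: det(A - λI) = 0
λ² - (trace)λ + (det) = 0
trace = 6 + -7 = -1, det = (6)(-7) - (4)(-10) = -2
λ² - (-1)λ + (-2) = 0
λ = (-1 ± √((-1)² - 4·(-2))) / 2 = (-1 ± √9) / 2
Solving: λ = -2, 1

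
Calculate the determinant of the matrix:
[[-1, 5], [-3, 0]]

For a 2×2 matrix [[a, b], [c, d]], det = ad - bc
det = (-1)(0) - (5)(-3) = 0 - -15 = 15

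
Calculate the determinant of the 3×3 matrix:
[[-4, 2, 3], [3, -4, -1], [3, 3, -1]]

Expansion along first row:
det = -4·det([[-4,-1],[3,-1]]) - 2·det([[3,-1],[3,-1]]) + 3·det([[3,-4],[3,3]])
    = -4·(-4·-1 - -1·3) - 2·(3·-1 - -1·3) + 3·(3·3 - -4·3)
    = -4·7 - 2·0 + 3·21
    = -28 + 0 + 63 = 35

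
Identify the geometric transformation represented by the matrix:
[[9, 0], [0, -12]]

This matrix represents: non-uniform scaling by sx = 9, sy = -12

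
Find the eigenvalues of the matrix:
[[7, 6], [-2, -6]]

Characteristic equation: det(A - λI) = 0
λ² - (trace)λ + (det) = 0
trace = 7 + -6 = 1, det = (7)(-6) - (6)(-2) = -30
λ² - (1)λ + (-30) = 0
λ = (1 ± √((1)² - 4·(-30))) / 2 = (1 ± √121) / 2
Solving: λ = -5, 6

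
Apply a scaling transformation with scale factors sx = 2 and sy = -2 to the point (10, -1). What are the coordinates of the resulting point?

Scaling matrix:
[[2, 0], [0, -2]]
Result: (10 × 2, -1 × -2) = (20, 2)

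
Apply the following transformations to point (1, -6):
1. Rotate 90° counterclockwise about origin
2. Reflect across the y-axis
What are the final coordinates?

Step 1: Rotate 90° → (6, 1)
Step 2: Reflect across y-axis → (-6, 1)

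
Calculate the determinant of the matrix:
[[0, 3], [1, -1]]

For a 2×2 matrix [[a, b], [c, d]], det = ad - bc
det = (0)(-1) - (3)(1) = 0 - 3 = -3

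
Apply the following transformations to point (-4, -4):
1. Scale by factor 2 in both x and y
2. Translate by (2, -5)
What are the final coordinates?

Step 1: Scale (-4, -4) by 2 → (-8, -8)
Step 2: Translate by (2, -5) → (-6, -13)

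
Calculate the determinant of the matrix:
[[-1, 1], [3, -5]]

For a 2×2 matrix [[a, b], [c, d]], det = ad - bc
det = (-1)(-5) - (1)(3) = 5 - 3 = 2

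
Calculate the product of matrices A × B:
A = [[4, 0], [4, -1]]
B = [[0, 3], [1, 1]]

Matrix multiplication:
C[0][0] = 4×0 + 0×1 = 0
C[0][1] = 4×3 + 0×1 = 12
C[1][0] = 4×0 + -1×1 = -1
C[1][1] = 4×3 + -1×1 = 11
Result: [[0, 12], [-1, 11]]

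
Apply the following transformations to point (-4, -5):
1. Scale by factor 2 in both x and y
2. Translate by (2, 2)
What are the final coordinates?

Step 1: Scale (-4, -5) by 2 → (-8, -10)
Step 2: Translate by (2, 2) → (-6, -8)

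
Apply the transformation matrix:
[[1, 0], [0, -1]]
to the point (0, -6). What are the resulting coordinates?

Matrix multiplication:
[[1, 0], [0, -1]] × [0, -6]ᵀ
= [(1)(0) + (0)(-6), (0)(0) + (-1)(-6)]ᵀ
= [0, 6]ᵀ
Result: (0, 6)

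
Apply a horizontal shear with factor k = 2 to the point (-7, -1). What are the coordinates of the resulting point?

Shear matrix for horizontal shear with factor k = 2:
[[1, 2], [0, 1]]
Result: (-7, -1) → (-9, -1)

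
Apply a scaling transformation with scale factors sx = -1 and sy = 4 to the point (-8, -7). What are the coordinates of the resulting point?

Scaling matrix:
[[-1, 0], [0, 4]]
Result: (-8 × -1, -7 × 4) = (8, -28)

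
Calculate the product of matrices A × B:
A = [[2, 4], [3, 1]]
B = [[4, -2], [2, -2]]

Matrix multiplication:
C[0][0] = 2×4 + 4×2 = 16
C[0][1] = 2×-2 + 4×-2 = -12
C[1][0] = 3×4 + 1×2 = 14
C[1][1] = 3×-2 + 1×-2 = -8
Result: [[16, -12], [14, -8]]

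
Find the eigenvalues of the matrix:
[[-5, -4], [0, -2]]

Characteristic equation: det(A - λI) = 0
λ² - (trace)λ + (det) = 0
trace = -5 + -2 = -7, det = (-5)(-2) - (-4)(0) = 10
λ² - (-7)λ + (10) = 0
λ = (-7 ± √((-7)² - 4·(10))) / 2 = (-7 ± √9) / 2
Solving: λ = -5, -2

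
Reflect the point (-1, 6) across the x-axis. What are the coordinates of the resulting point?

Reflection across x-axis: (-1, 6) → (-1, -6)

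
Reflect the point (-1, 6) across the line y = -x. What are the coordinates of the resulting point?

Reflection across line y = -x: (-1, 6) → (-6, 1)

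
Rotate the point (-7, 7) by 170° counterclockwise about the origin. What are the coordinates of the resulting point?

Rotation matrix for 170°: [[cos 170°, -sin 170°], [sin 170°, cos 170°]] ≈ [[-0.984808, -0.173648], [0.173648, -0.984808]]
[[-0.984808, -0.173648], [0.173648, -0.984808]] × [-7, 7]ᵀ ≈ [5.6781, -8.1092]ᵀ
Result: (5.6781, -8.1092)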